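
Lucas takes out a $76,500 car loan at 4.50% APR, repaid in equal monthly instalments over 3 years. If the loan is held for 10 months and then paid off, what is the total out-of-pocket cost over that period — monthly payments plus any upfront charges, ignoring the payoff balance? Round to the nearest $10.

$22,760

At 4.50% the monthly rate is 0.0037500, so the payment is 76,500 × 0.0037500 / (1 − 1.0037500^−36) = $2,275.64.
Total outlay = 10 × $2,275.64 = $22,756.40.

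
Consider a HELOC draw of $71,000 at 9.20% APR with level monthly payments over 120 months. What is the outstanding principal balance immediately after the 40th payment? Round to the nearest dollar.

With monthly rate i = 9.2%/12 = 0.0076667, the balance after k of n payments is P · [(1+i)^n − (1+i)^k] / [(1+i)^n − 1].
(1+0.0076667)^120 = 2.50050136 and (1+0.0076667)^40 = 1.35729953, so the balance is 71,000 × (2.50050136 − 1.35729953) / (2.50050136 − 1) = $54,093.47.

$54,093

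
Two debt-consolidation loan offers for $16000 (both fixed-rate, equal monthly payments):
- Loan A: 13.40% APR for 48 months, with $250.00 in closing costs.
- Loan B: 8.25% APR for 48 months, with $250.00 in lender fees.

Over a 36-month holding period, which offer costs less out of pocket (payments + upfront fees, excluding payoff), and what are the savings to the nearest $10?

Loan A: monthly rate = 13.4%/12 = 0.0111667; payment = 16,000 × 0.0111667 / (1 − (1+0.0111667)^−48) = $432.42.
Loan B: at 8.25% the monthly rate is 0.0068750, so the payment is 16,000 × 0.0068750 / (1 − 1.0068750^−48) = $392.49.
Over 36 months: Loan A costs 36 × $432.42 + $250.00 = $15,817.12; Loan B costs 36 × $392.49 + $250.00 = $14,379.64.
Loan B is cheaper by $15,817.12 − $14,379.64 = $1,437.48.

Loan B by $1,440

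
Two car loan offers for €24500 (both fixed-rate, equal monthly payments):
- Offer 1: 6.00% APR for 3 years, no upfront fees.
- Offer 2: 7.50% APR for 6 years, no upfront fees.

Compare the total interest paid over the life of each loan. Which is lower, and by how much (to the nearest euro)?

Offer 1 by €3,668

Offer 1: at 6.00% the monthly rate is 0.0050000, so the payment is 24,500 × 0.0050000 / (1 − 1.0050000^−36) = €745.34.
Total interest on Offer 1 = 36 × €745.34 − €24,500 = €2,332.24.
Offer 2: at 7.50% the monthly rate is 0.0062500, so the payment is 24,500 × 0.0062500 / (1 − 1.0062500^−72) = €423.61.
Total interest on Offer 2 = 72 × €423.61 − €24,500 = €5,999.92.
Offer 1 is lower by €3,667.68.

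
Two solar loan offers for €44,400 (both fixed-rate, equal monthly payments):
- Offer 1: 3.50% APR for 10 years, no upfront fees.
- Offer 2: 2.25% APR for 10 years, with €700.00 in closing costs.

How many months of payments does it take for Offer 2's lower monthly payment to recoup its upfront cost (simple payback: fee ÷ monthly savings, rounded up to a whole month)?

28 months

Offer 1: at 3.50% the monthly rate is 0.0029167, so the payment is 44,400 × 0.0029167 / (1 − 1.0029167^−120) = €439.05.
Offer 2: monthly rate = 2.25%/12 = 0.0018750; payment = 44,400 × 0.0018750 / (1 − (1+0.0018750)^−120) = €413.53.
Monthly savings = €439.05 − €413.53 = €25.52.
Break-even = €700.00 / €25.52 = 27.43 → 28 months.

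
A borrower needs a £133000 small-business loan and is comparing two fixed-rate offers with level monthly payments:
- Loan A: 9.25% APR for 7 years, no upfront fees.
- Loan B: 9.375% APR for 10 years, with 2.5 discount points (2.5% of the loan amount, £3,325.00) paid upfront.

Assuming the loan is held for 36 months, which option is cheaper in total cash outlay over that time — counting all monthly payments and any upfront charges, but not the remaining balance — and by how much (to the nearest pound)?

Loan A: at 9.25% the monthly rate is 0.0077083, so the payment is 133,000 × 0.0077083 / (1 − 1.0077083^−84) = £2,156.76.
Loan B: monthly rate = 9.375%/12 = 0.0078125; payment = 133,000 × 0.0078125 / (1 − (1+0.0078125)^−120) = £1,711.90.
Over 36 months: Loan A costs 36 × £2,156.76 = £77,643.36; Loan B costs 36 × £1,711.90 + £3,325.00 = £64,953.40.
Loan B is cheaper by £77,643.36 − £64,953.40 = £12,689.96.

Loan B by £12,690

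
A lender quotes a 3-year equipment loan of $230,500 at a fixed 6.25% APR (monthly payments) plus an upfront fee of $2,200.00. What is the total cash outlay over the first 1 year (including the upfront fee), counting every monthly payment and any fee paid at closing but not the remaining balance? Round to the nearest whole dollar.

Monthly rate = 6.25%/12 = 0.0052083; payment = 230,500 × 0.0052083 / (1 − (1+0.0052083)^−36) = $7,038.40.
Total outlay = 12 × $7,038.40 + $2,200.00 = $86,660.80.

$86,661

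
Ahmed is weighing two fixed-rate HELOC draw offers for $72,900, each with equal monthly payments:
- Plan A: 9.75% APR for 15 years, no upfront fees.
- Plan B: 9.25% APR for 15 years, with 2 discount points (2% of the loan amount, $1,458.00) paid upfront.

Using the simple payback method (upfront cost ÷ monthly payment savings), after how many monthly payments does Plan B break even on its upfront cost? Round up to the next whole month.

Plan A: monthly rate = 9.75%/12 = 0.0081250; payment = 72,900 × 0.0081250 / (1 − (1+0.0081250)^−180) = $772.28.
Plan B: monthly rate = 9.25%/12 = 0.0077083; payment = 72,900 × 0.0077083 / (1 − (1+0.0077083)^−180) = $750.28.
Monthly savings = $772.28 − $750.28 = $22.00.
Break-even = $1,458.00 / $22.00 = 66.27 → 67 months.

67 months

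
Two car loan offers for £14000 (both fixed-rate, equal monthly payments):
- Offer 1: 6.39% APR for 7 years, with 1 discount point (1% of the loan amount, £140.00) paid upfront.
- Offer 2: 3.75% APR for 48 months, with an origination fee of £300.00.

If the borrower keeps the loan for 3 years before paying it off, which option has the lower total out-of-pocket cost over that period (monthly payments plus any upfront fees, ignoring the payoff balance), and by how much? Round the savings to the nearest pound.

Offer 1 by £4,026

Offer 1: monthly rate = 6.39%/12 = 0.0053250; payment = 14,000 × 0.0053250 / (1 − (1+0.0053250)^−84) = £207.15.
Offer 2: monthly rate = 3.75%/12 = 0.0031250; payment = 14,000 × 0.0031250 / (1 − (1+0.0031250)^−48) = £314.54.
Over 36 months: Offer 1 costs 36 × £207.15 + £140.00 = £7,597.40; Offer 2 costs 36 × £314.54 + £300.00 = £11,623.44.
Offer 1 is cheaper by £11,623.44 − £7,597.40 = £4,026.04.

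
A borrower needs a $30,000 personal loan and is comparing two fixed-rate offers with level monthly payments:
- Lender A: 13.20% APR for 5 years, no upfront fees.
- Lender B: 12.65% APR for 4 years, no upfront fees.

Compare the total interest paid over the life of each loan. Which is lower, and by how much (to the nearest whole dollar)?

Lender B by $2,758

Lender A: at 13.20% the monthly rate is 0.0110000, so the payment is 30,000 × 0.0110000 / (1 − 1.0110000^−60) = $685.67.
Total interest on Lender A = 60 × $685.67 − $30,000 = $11,140.20.
Lender B: at 12.65% the monthly rate is 0.0105417, so the payment is 30,000 × 0.0105417 / (1 − 1.0105417^−48) = $799.62.
Total interest on Lender B = 48 × $799.62 − $30,000 = $8,381.76.
Lender B is lower by $2,758.44.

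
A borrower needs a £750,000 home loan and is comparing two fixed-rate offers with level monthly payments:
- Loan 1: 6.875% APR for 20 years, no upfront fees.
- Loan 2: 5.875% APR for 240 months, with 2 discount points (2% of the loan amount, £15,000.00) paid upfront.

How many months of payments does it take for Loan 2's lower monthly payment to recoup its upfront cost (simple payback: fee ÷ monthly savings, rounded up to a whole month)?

35 months

Loan 1: monthly rate = 6.875%/12 = 0.0057292; payment = 750,000 × 0.0057292 / (1 − (1+0.0057292)^−240) = £5,758.60.
Loan 2: at 5.875% the monthly rate is 0.0048958, so the payment is 750,000 × 0.0048958 / (1 − 1.0048958^−240) = £5,319.29.
Monthly savings = £5,758.60 − £5,319.29 = £439.31.
Break-even = £15,000.00 / £439.31 = 34.14 → 35 months.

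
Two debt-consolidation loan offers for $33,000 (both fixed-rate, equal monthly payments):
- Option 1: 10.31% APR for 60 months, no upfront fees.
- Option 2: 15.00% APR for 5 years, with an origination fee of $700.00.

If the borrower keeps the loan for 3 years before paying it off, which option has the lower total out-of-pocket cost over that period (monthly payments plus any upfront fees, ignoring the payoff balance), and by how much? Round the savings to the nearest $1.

Option 1: monthly rate = 10.31%/12 = 0.0085917; payment = 33,000 × 0.0085917 / (1 − (1+0.0085917)^−60) = $706.20.
Option 2: monthly rate = 15%/12 = 0.0125000; payment = 33,000 × 0.0125000 / (1 − (1+0.0125000)^−60) = $785.07.
Over 36 months: Option 1 costs 36 × $706.20 = $25,423.20; Option 2 costs 36 × $785.07 + $700.00 = $28,962.52.
Option 1 is cheaper by $28,962.52 − $25,423.20 = $3,539.32.

Option 1 by $3,539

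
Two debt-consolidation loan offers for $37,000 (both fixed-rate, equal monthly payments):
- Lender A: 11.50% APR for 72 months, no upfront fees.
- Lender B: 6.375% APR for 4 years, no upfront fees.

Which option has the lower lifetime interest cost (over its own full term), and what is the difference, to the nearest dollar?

Lender A: monthly rate = 11.5%/12 = 0.0095833; payment = 37,000 × 0.0095833 / (1 − (1+0.0095833)^−72) = $713.77.
Total interest on Lender A = 72 × $713.77 − $37,000 = $14,391.44.
Lender B: at 6.375% the monthly rate is 0.0053125, so the payment is 37,000 × 0.0053125 / (1 − 1.0053125^−48) = $875.32.
Total interest on Lender B = 48 × $875.32 − $37,000 = $5,015.36.
Lender B is lower by $9,376.08.

Lender B by $9,376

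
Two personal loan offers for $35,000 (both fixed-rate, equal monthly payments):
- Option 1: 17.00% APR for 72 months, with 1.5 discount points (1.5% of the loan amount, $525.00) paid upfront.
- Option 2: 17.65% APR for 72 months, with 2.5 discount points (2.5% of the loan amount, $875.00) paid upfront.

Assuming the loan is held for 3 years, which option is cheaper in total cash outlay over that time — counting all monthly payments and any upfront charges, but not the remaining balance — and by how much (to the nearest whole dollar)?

Option 1 by $809

Option 1: monthly rate = 17%/12 = 0.0141667; payment = 35,000 × 0.0141667 / (1 − (1+0.0141667)^−72) = $778.61.
Option 2: monthly rate = 17.65%/12 = 0.0147083; payment = 35,000 × 0.0147083 / (1 − (1+0.0147083)^−72) = $791.36.
Over 36 months: Option 1 costs 36 × $778.61 + $525.00 = $28,554.96; Option 2 costs 36 × $791.36 + $875.00 = $29,363.96.
Option 1 is cheaper by $29,363.96 − $28,554.96 = $809.00.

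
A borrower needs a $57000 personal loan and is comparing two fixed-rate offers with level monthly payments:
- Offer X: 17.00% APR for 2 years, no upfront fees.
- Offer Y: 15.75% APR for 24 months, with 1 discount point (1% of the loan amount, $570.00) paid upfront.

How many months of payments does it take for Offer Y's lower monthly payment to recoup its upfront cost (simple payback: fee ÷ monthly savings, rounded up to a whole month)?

17 months

Offer X: at 17.00% the monthly rate is 0.0141667, so the payment is 57,000 × 0.0141667 / (1 − 1.0141667^−24) = $2,818.21.
Offer Y: monthly rate = 15.75%/12 = 0.0131250; payment = 57,000 × 0.0131250 / (1 − (1+0.0131250)^−24) = $2,784.09.
Monthly savings = $2,818.21 − $2,784.09 = $34.12.
Break-even = $570.00 / $34.12 = 16.71 → 17 months.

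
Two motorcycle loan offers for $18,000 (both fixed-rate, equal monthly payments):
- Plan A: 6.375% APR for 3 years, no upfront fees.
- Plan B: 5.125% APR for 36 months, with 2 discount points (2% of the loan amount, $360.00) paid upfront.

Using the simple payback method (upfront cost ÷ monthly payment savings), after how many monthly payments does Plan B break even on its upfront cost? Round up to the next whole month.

36 months

Plan A: at 6.375% the monthly rate is 0.0053125, so the payment is 18,000 × 0.0053125 / (1 − 1.0053125^−36) = $550.66.
Plan B: monthly rate = 5.125%/12 = 0.0042708; payment = 18,000 × 0.0042708 / (1 − (1+0.0042708)^−36) = $540.49.
Monthly savings = $550.66 − $540.49 = $10.17.
Break-even = $360.00 / $10.17 = 35.40 → 36 months.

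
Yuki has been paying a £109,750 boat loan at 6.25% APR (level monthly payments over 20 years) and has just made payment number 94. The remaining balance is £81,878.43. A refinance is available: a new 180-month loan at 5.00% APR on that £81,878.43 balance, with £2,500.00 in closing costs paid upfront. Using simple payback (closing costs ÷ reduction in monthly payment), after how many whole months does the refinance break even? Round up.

Current payment = 109,750 × 6.25%/12 / (1 − (1+0.0052083)^−240) = £802.19.
Refinanced payment = 81,878.43 × 0.0041667 / (1 − (1+0.0041667)^−180) = £647.49.
Monthly savings = £802.19 − £647.49 = £154.70.
Break-even = £2,500.00 / £154.70 = 16.16 → 17 months.

17 months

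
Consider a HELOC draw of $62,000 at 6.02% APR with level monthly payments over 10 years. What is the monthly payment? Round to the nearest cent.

At 6.02% the monthly rate is 0.0050167, so the payment is 62,000 × 0.0050167 / (1 − 1.0050167^−120) = $688.95.

$688.95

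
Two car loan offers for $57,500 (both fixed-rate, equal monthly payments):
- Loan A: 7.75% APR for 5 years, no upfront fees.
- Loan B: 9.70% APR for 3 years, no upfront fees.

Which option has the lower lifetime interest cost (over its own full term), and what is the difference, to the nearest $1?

Loan A: at 7.75% the monthly rate is 0.0064583, so the payment is 57,500 × 0.0064583 / (1 − 1.0064583^−60) = $1,159.03.
Total interest on Loan A = 60 × $1,159.03 − $57,500 = $12,041.80.
Loan B: at 9.70% the monthly rate is 0.0080833, so the payment is 57,500 × 0.0080833 / (1 − 1.0080833^−36) = $1,847.28.
Total interest on Loan B = 36 × $1,847.28 − $57,500 = $9,002.08.
Loan B is lower by $3,039.72.

Loan B by $3,040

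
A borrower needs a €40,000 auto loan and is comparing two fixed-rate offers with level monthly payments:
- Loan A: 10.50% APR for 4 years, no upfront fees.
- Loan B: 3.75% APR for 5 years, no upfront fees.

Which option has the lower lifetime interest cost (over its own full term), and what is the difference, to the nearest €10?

Loan A: at 10.50% the monthly rate is 0.0087500, so the payment is 40,000 × 0.0087500 / (1 − 1.0087500^−48) = €1,024.14.
Total interest on Loan A = 48 × €1,024.14 − €40,000 = €9,158.72.
Loan B: at 3.75% the monthly rate is 0.0031250, so the payment is 40,000 × 0.0031250 / (1 − 1.0031250^−60) = €732.16.
Total interest on Loan B = 60 × €732.16 − €40,000 = €3,929.60.
Loan B is lower by €5,229.12.

Loan B by €5,230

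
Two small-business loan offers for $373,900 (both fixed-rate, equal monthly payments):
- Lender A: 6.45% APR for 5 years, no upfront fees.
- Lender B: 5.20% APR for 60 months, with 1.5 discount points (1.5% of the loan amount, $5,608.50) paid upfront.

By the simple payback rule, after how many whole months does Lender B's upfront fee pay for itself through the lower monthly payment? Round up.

26 months

Lender A: monthly rate = 6.45%/12 = 0.0053750; payment = 373,900 × 0.0053750 / (1 − (1+0.0053750)^−60) = $7,307.03.
Lender B: monthly rate = 5.2%/12 = 0.0043333; payment = 373,900 × 0.0043333 / (1 − (1+0.0043333)^−60) = $7,090.27.
Monthly savings = $7,307.03 − $7,090.27 = $216.76.
Break-even = $5,608.50 / $216.76 = 25.87 → 26 months.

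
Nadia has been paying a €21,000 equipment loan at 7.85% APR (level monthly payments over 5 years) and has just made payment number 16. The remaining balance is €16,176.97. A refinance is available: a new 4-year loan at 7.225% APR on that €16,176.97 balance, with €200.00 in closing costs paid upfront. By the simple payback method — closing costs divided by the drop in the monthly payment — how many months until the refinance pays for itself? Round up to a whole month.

6 months

Current payment = 21,000 × 7.85%/12 / (1 − (1+0.0065417)^−60) = €424.30.
Refinanced payment = 16,176.97 × 0.0060208 / (1 − (1+0.0060208)^−48) = €389.07.
Monthly savings = €424.30 − €389.07 = €35.23.
Break-even = €200.00 / €35.23 = 5.68 → 6 months.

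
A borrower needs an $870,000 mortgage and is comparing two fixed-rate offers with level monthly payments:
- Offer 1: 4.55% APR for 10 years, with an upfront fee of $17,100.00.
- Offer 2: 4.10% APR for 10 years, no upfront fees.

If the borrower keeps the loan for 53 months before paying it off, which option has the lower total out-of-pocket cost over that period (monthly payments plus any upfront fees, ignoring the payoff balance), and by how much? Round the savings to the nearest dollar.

Offer 2 by $27,053

Offer 1: at 4.55% the monthly rate is 0.0037917, so the payment is 870,000 × 0.0037917 / (1 − 1.0037917^−120) = $9,037.53.
Offer 2: at 4.10% the monthly rate is 0.0034167, so the payment is 870,000 × 0.0034167 / (1 − 1.0034167^−120) = $8,849.73.
Over 53 months: Offer 1 costs 53 × $9,037.53 + $17,100.00 = $496,089.09; Offer 2 costs 53 × $8,849.73 = $469,035.69.
Offer 2 is cheaper by $496,089.09 − $469,035.69 = $27,053.40.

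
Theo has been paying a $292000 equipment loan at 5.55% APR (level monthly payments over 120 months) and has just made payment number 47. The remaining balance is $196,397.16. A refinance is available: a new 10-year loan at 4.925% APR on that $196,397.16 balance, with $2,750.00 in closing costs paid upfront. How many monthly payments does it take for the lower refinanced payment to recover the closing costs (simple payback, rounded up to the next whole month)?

Current payment = 292,000 × 5.55%/12 / (1 − (1+0.0046250)^−120) = $3,176.21.
Refinanced payment = 196,397.16 × 0.0041042 / (1 − (1+0.0041042)^−120) = $2,075.90.
Monthly savings = $3,176.21 − $2,075.90 = $1,100.31.
Break-even = $2,750.00 / $1,100.31 = 2.50 → 3 months.

3 months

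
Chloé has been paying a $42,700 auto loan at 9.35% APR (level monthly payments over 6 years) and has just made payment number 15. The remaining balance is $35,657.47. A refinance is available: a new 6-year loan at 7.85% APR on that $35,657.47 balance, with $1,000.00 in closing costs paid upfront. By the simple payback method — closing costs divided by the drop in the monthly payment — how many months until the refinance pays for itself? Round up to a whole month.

7 months

Current payment = 42,700 × 9.35%/12 / (1 − (1+0.0077917)^−72) = $777.13.
Refinanced payment = 35,657.47 × 0.0065417 / (1 − (1+0.0065417)^−72) = $622.58.
Monthly savings = $777.13 − $622.58 = $154.55.
Break-even = $1,000.00 / $154.55 = 6.47 → 7 months.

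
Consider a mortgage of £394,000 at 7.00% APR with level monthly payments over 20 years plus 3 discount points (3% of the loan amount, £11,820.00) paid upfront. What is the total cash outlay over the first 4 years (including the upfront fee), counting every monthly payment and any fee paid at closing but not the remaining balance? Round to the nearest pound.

£158,445

At 7.00% the monthly rate is 0.0058333, so the payment is 394,000 × 0.0058333 / (1 − 1.0058333^−240) = £3,054.68.
Total outlay = 48 × £3,054.68 + £11,820.00 = £158,444.64.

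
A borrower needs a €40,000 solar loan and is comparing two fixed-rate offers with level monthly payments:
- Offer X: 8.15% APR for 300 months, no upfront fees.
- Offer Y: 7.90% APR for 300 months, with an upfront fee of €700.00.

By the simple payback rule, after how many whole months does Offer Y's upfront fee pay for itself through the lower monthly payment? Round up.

106 months

Offer X: at 8.15% the monthly rate is 0.0067917, so the payment is 40,000 × 0.0067917 / (1 − 1.0067917^−300) = €312.71.
Offer Y: monthly rate = 7.9%/12 = 0.0065833; payment = 40,000 × 0.0065833 / (1 − (1+0.0065833)^−300) = €306.08.
Monthly savings = €312.71 − €306.08 = €6.63.
Break-even = €700.00 / €6.63 = 105.58 → 106 months.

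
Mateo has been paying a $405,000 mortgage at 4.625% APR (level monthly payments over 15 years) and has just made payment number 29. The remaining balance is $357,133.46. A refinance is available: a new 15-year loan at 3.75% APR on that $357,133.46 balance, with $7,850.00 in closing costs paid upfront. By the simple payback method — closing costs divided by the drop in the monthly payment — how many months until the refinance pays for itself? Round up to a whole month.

Current payment = 405,000 × 4.625%/12 / (1 − (1+0.0038542)^−180) = $3,124.16.
Refinanced payment = 357,133.46 × 0.0031250 / (1 − (1+0.0031250)^−180) = $2,597.15.
Monthly savings = $3,124.16 − $2,597.15 = $527.01.
Break-even = $7,850.00 / $527.01 = 14.90 → 15 months.

15 months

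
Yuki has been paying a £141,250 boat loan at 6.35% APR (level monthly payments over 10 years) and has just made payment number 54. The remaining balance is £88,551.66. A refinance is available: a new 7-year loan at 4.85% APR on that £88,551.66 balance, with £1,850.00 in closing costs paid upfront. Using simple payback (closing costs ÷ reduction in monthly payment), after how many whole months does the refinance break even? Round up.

Current payment = 141,250 × 6.35%/12 / (1 − (1+0.0052917)^−120) = £1,593.11.
Refinanced payment = 88,551.66 × 0.0040417 / (1 − (1+0.0040417)^−84) = £1,245.35.
Monthly savings = £1,593.11 − £1,245.35 = £347.76.
Break-even = £1,850.00 / £347.76 = 5.32 → 6 months.

6 months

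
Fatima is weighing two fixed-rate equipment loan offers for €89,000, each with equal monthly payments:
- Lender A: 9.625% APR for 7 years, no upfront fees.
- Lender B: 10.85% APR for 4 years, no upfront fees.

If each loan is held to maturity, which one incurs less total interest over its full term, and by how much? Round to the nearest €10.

Lender B by €12,570

Lender A: monthly rate = 9.625%/12 = 0.0080208; payment = 89,000 × 0.0080208 / (1 − (1+0.0080208)^−84) = €1,460.32.
Total interest on Lender A = 84 × €1,460.32 − €89,000 = €33,666.88.
Lender B: at 10.85% the monthly rate is 0.0090417, so the payment is 89,000 × 0.0090417 / (1 − 1.0090417^−48) = €2,293.77.
Total interest on Lender B = 48 × €2,293.77 − €89,000 = €21,100.96.
Lender B is lower by €12,565.92.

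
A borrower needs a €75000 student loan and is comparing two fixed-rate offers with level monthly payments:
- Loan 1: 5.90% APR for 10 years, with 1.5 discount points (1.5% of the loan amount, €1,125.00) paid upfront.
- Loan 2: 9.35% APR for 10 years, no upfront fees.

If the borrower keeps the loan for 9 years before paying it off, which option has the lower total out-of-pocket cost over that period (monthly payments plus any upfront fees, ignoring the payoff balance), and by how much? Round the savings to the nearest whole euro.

Loan 1 by €13,503

Loan 1: at 5.90% the monthly rate is 0.0049167, so the payment is 75,000 × 0.0049167 / (1 − 1.0049167^−120) = €828.89.
Loan 2: at 9.35% the monthly rate is 0.0077917, so the payment is 75,000 × 0.0077917 / (1 − 1.0077917^−120) = €964.33.
Over 108 months: Loan 1 costs 108 × €828.89 + €1,125.00 = €90,645.12; Loan 2 costs 108 × €964.33 = €104,147.64.
Loan 1 is cheaper by €104,147.64 − €90,645.12 = €13,502.52.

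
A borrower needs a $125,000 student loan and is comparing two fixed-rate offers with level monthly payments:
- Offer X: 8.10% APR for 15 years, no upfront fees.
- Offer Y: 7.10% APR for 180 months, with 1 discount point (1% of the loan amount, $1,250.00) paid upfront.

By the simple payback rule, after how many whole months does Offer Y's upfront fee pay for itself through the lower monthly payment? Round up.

Offer X: at 8.10% the monthly rate is 0.0067500, so the payment is 125,000 × 0.0067500 / (1 − 1.0067500^−180) = $1,201.79.
Offer Y: at 7.10% the monthly rate is 0.0059167, so the payment is 125,000 × 0.0059167 / (1 − 1.0059167^−180) = $1,130.54.
Monthly savings = $1,201.79 − $1,130.54 = $71.25.
Break-even = $1,250.00 / $71.25 = 17.54 → 18 months.

18 months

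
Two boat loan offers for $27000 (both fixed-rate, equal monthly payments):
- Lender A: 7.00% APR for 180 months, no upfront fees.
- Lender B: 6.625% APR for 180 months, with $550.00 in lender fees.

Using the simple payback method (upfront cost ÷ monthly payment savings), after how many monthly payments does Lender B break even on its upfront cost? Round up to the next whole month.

Lender A: at 7.00% the monthly rate is 0.0058333, so the payment is 27,000 × 0.0058333 / (1 − 1.0058333^−180) = $242.68.
Lender B: at 6.625% the monthly rate is 0.0055208, so the payment is 27,000 × 0.0055208 / (1 − 1.0055208^−180) = $237.06.
Monthly savings = $242.68 − $237.06 = $5.62.
Break-even = $550.00 / $5.62 = 97.86 → 98 months.

98 months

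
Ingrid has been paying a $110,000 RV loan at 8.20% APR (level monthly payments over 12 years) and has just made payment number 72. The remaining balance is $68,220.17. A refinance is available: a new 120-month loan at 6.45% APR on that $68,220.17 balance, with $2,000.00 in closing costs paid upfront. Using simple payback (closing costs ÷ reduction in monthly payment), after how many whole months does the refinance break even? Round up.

Current payment = 110,000 × 8.2%/12 / (1 − (1+0.0068333)^−144) = $1,202.79.
Refinanced payment = 68,220.17 × 0.0053750 / (1 − (1+0.0053750)^−120) = $772.89.
Monthly savings = $1,202.79 − $772.89 = $429.90.
Break-even = $2,000.00 / $429.90 = 4.65 → 5 months.

5 months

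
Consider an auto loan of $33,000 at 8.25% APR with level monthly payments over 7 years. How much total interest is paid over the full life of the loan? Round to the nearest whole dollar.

At 8.25% the monthly rate is 0.0068750, so the payment is 33,000 × 0.0068750 / (1 − 1.0068750^−84) = $518.46.
Total paid = 84 × $518.46 = $43,550.64; interest = $43,550.64 − $33,000 = $10,550.64.

$10,551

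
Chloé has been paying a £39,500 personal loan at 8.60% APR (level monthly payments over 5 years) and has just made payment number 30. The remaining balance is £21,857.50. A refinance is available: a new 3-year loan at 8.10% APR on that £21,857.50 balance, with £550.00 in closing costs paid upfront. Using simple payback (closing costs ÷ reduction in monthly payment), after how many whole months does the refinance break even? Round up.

Current payment = 39,500 × 8.6%/12 / (1 − (1+0.0071667)^−60) = £812.31.
Refinanced payment = 21,857.50 × 0.0067500 / (1 − (1+0.0067500)^−36) = £685.94.
Monthly savings = £812.31 − £685.94 = £126.37.
Break-even = £550.00 / £126.37 = 4.35 → 5 months.

5 months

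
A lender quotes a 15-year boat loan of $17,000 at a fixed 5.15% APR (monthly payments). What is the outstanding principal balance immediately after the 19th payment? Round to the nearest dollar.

$15,759

With monthly rate i = 5.15%/12 = 0.0042917, the balance after k of n payments is P · [(1+i)^n − (1+i)^k] / [(1+i)^n − 1].
(1+0.0042917)^180 = 2.16159650 and (1+0.0042917)^19 = 1.08476914, so the balance is 17,000 × (2.16159650 − 1.08476914) / (2.16159650 − 1) = $15,759.40.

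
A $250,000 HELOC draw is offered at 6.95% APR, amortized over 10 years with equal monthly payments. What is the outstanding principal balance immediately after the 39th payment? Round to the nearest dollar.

With monthly rate i = 6.95%/12 = 0.0057917, the balance after k of n payments is P · [(1+i)^n − (1+i)^k] / [(1+i)^n − 1].
(1+0.0057917)^120 = 1.99969593 and (1+0.0057917)^39 = 1.25260254, so the balance is 250,000 × (1.99969593 − 1.25260254) / (1.99969593 − 1) = $186,830.16.

$186,830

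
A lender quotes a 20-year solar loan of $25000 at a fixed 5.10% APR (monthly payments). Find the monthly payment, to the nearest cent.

$166.37

Monthly rate = 5.1%/12 = 0.0042500; payment = 25,000 × 0.0042500 / (1 − (1+0.0042500)^−240) = $166.37.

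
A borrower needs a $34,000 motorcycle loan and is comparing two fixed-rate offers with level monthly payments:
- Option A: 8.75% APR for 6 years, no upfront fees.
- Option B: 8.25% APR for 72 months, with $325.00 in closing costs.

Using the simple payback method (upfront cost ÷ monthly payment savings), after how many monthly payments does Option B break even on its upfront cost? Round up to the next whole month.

39 months

Option A: monthly rate = 8.75%/12 = 0.0072917; payment = 34,000 × 0.0072917 / (1 − (1+0.0072917)^−72) = $608.66.
Option B: at 8.25% the monthly rate is 0.0068750, so the payment is 34,000 × 0.0068750 / (1 − 1.0068750^−72) = $600.29.
Monthly savings = $608.66 − $600.29 = $8.37.
Break-even = $325.00 / $8.37 = 38.83 → 39 months.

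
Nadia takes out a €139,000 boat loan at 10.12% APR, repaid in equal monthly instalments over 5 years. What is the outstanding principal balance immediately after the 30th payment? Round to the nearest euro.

With monthly rate i = 10.12%/12 = 0.0084333, the balance after k of n payments is P · [(1+i)^n − (1+i)^k] / [(1+i)^n − 1].
(1+0.0084333)^60 = 1.65512790 and (1+0.0084333)^30 = 1.28651774, so the balance is 139,000 × (1.65512790 − 1.28651774) / (1.65512790 − 1) = €78,208.87.

€78,209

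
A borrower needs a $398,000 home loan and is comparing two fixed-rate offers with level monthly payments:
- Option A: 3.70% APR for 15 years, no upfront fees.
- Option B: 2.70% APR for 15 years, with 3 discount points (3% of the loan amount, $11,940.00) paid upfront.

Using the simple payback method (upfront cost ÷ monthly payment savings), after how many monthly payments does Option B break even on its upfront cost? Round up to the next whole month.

Option A: at 3.70% the monthly rate is 0.0030833, so the payment is 398,000 × 0.0030833 / (1 − 1.0030833^−180) = $2,884.48.
Option B: at 2.70% the monthly rate is 0.0022500, so the payment is 398,000 × 0.0022500 / (1 − 1.0022500^−180) = $2,691.45.
Monthly savings = $2,884.48 − $2,691.45 = $193.03.
Break-even = $11,940.00 / $193.03 = 61.86 → 62 months.

62 months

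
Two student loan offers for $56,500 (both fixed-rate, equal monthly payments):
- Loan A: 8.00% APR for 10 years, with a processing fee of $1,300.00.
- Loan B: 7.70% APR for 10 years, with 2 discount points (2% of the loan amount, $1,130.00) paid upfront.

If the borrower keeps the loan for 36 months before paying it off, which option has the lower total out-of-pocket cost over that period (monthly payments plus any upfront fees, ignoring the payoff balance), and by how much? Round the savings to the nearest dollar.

Loan B by $491

Loan A: at 8.00% the monthly rate is 0.0066667, so the payment is 56,500 × 0.0066667 / (1 − 1.0066667^−120) = $685.50.
Loan B: monthly rate = 7.7%/12 = 0.0064167; payment = 56,500 × 0.0064167 / (1 − (1+0.0064167)^−120) = $676.58.
Over 36 months: Loan A costs 36 × $685.50 + $1,300.00 = $25,978.00; Loan B costs 36 × $676.58 + $1,130.00 = $25,486.88.
Loan B is cheaper by $25,978.00 − $25,486.88 = $491.12.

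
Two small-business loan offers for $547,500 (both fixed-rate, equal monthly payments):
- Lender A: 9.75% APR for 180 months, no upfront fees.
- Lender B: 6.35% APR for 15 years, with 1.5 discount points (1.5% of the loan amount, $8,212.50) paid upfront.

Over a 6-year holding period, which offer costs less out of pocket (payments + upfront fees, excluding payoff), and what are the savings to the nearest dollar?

Lender A: monthly rate = 9.75%/12 = 0.0081250; payment = 547,500 × 0.0081250 / (1 − (1+0.0081250)^−180) = $5,800.01.
Lender B: monthly rate = 6.35%/12 = 0.0052917; payment = 547,500 × 0.0052917 / (1 − (1+0.0052917)^−180) = $4,724.28.
Over 72 months: Lender A costs 72 × $5,800.01 = $417,600.72; Lender B costs 72 × $4,724.28 + $8,212.50 = $348,360.66.
Lender B is cheaper by $417,600.72 − $348,360.66 = $69,240.06.

Lender B by $69,240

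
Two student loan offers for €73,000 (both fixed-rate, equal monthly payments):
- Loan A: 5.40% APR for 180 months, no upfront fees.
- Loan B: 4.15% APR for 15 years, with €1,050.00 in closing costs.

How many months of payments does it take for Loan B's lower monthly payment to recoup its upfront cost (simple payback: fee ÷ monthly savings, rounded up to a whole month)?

23 months

Loan A: monthly rate = 5.4%/12 = 0.0045000; payment = 73,000 × 0.0045000 / (1 − (1+0.0045000)^−180) = €592.60.
Loan B: monthly rate = 4.15%/12 = 0.0034583; payment = 73,000 × 0.0034583 / (1 − (1+0.0034583)^−180) = €545.48.
Monthly savings = €592.60 − €545.48 = €47.12.
Break-even = €1,050.00 / €47.12 = 22.28 → 23 months.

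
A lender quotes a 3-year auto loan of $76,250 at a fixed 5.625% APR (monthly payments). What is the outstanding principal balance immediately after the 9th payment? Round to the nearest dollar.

With monthly rate i = 5.625%/12 = 0.0046875, the balance after k of n payments is P · [(1+i)^n − (1+i)^k] / [(1+i)^n − 1].
(1+0.0046875)^36 = 1.18335748 and (1+0.0046875)^9 = 1.04298723, so the balance is 76,250 × (1.18335748 − 1.04298723) / (1.18335748 − 1) = $58,373.58.

$58,374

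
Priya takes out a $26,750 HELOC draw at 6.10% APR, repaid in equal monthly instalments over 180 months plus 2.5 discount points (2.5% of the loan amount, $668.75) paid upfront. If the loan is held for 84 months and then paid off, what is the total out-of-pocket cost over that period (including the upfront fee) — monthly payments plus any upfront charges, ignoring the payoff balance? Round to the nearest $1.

$19,752

Monthly rate = 6.1%/12 = 0.0050833; payment = 26,750 × 0.0050833 / (1 − (1+0.0050833)^−180) = $227.18.
Total outlay = 84 × $227.18 + $668.75 = $19,751.87.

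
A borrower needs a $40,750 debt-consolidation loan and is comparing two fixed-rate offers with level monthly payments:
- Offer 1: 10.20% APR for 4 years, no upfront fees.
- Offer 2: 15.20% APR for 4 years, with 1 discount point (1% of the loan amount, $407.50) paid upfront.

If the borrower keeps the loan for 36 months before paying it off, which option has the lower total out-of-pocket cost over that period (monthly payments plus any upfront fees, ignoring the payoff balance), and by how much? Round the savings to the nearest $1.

Offer 1: at 10.20% the monthly rate is 0.0085000, so the payment is 40,750 × 0.0085000 / (1 − 1.0085000^−48) = $1,037.44.
Offer 2: at 15.20% the monthly rate is 0.0126667, so the payment is 40,750 × 0.0126667 / (1 − 1.0126667^−48) = $1,138.24.
Over 36 months: Offer 1 costs 36 × $1,037.44 = $37,347.84; Offer 2 costs 36 × $1,138.24 + $407.50 = $41,384.14.
Offer 1 is cheaper by $41,384.14 − $37,347.84 = $4,036.30.

Offer 1 by $4,036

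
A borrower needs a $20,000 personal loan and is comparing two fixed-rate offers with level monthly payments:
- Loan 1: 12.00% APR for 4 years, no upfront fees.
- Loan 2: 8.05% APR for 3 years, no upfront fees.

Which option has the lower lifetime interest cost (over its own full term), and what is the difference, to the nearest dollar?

Loan 2 by $2,702

Loan 1: at 12.00% the monthly rate is 0.0100000, so the payment is 20,000 × 0.0100000 / (1 − 1.0100000^−48) = $526.68.
Total interest on Loan 1 = 48 × $526.68 − $20,000 = $5,280.64.
Loan 2: at 8.05% the monthly rate is 0.0067083, so the payment is 20,000 × 0.0067083 / (1 − 1.0067083^−36) = $627.19.
Total interest on Loan 2 = 36 × $627.19 − $20,000 = $2,578.84.
Loan 2 is lower by $2,701.80.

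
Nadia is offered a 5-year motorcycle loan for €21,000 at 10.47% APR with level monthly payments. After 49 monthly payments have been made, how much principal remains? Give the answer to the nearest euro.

With monthly rate i = 10.47%/12 = 0.0087250, the balance after k of n payments is P · [(1+i)^n − (1+i)^k] / [(1+i)^n − 1].
(1+0.0087250)^60 = 1.68409685 and (1+0.0087250)^49 = 1.53061666, so the balance is 21,000 × (1.68409685 − 1.53061666) / (1.68409685 − 1) = €4,711.44.

€4,711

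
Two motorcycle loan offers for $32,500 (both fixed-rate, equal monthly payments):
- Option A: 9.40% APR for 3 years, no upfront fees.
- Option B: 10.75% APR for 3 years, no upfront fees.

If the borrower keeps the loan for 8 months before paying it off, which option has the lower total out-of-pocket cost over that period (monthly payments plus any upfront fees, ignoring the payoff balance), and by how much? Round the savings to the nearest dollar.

Option A by $165

Option A: monthly rate = 9.4%/12 = 0.0078333; payment = 32,500 × 0.0078333 / (1 − (1+0.0078333)^−36) = $1,039.55.
Option B: monthly rate = 10.75%/12 = 0.0089583; payment = 32,500 × 0.0089583 / (1 − (1+0.0089583)^−36) = $1,060.16.
Over 8 months: Option A costs 8 × $1,039.55 = $8,316.40; Option B costs 8 × $1,060.16 = $8,481.28.
Option A is cheaper by $8,481.28 − $8,316.40 = $164.88.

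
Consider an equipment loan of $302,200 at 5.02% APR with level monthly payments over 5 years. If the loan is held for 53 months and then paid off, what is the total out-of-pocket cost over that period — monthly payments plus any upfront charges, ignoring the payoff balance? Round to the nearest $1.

$302,400

At 5.02% the monthly rate is 0.0041833, so the payment is 302,200 × 0.0041833 / (1 − 1.0041833^−60) = $5,705.66.
Total outlay = 53 × $5,705.66 = $302,399.98.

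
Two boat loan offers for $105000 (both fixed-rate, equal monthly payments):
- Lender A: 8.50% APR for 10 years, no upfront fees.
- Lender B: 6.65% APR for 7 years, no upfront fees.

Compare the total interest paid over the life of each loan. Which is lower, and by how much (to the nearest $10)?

Lender A: at 8.50% the monthly rate is 0.0070833, so the payment is 105,000 × 0.0070833 / (1 − 1.0070833^−120) = $1,301.85.
Total interest on Lender A = 120 × $1,301.85 − $105,000 = $51,222.00.
Lender B: at 6.65% the monthly rate is 0.0055417, so the payment is 105,000 × 0.0055417 / (1 − 1.0055417^−84) = $1,566.83.
Total interest on Lender B = 84 × $1,566.83 − $105,000 = $26,613.72.
Lender B is lower by $24,608.28.

Lender B by $24,610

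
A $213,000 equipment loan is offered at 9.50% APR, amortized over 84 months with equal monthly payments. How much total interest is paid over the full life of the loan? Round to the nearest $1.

$79,427

Monthly rate = 9.5%/12 = 0.0079167; payment = 213,000 × 0.0079167 / (1 − (1+0.0079167)^−84) = $3,481.27.
Total paid = 84 × $3,481.27 = $292,426.68; interest = $292,426.68 − $213,000 = $79,426.68.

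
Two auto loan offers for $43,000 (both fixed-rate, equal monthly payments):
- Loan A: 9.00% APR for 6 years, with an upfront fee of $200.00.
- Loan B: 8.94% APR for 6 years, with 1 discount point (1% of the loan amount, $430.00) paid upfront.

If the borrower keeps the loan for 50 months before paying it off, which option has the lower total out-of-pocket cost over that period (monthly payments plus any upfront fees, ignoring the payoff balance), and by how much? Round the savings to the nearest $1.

Loan A: at 9.00% the monthly rate is 0.0075000, so the payment is 43,000 × 0.0075000 / (1 − 1.0075000^−72) = $775.10.
Loan B: monthly rate = 8.94%/12 = 0.0074500; payment = 43,000 × 0.0074500 / (1 − (1+0.0074500)^−72) = $773.82.
Over 50 months: Loan A costs 50 × $775.10 + $200.00 = $38,955.00; Loan B costs 50 × $773.82 + $430.00 = $39,121.00.
Loan A is cheaper by $39,121.00 − $38,955.00 = $166.00.

Loan A by $166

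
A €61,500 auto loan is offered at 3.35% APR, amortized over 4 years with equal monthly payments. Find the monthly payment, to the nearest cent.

Monthly rate = 3.35%/12 = 0.0027917; payment = 61,500 × 0.0027917 / (1 − (1+0.0027917)^−48) = €1,370.80.

€1,370.80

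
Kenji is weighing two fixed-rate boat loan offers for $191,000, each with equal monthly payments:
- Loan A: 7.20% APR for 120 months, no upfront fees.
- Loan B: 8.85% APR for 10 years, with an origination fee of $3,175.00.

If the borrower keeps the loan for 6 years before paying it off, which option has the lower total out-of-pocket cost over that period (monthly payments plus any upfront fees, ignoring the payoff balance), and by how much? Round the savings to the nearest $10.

Loan A by $15,170

Loan A: monthly rate = 7.2%/12 = 0.0060000; payment = 191,000 × 0.0060000 / (1 − (1+0.0060000)^−120) = $2,237.41.
Loan B: at 8.85% the monthly rate is 0.0073750, so the payment is 191,000 × 0.0073750 / (1 − 1.0073750^−120) = $2,404.03.
Over 72 months: Loan A costs 72 × $2,237.41 = $161,093.52; Loan B costs 72 × $2,404.03 + $3,175.00 = $176,265.16.
Loan A is cheaper by $176,265.16 − $161,093.52 = $15,171.64.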